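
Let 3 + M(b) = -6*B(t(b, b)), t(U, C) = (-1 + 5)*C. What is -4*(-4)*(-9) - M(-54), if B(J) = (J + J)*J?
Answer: 559731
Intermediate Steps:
t(U, C) = 4*C
B(J) = 2*J**2 (B(J) = (2*J)*J = 2*J**2)
M(b) = -3 - 192*b**2 (M(b) = -3 - 12*(4*b)**2 = -3 - 12*16*b**2 = -3 - 192*b**2)
-4*(-4)*(-9) - M(-54) = -4*(-4)*(-9) - (-3 - 192*(-54)**2) = 16*(-9) - (-3 - 192*2916) = -144 - (-3 - 559872) = -144 - 1*(-559875) = -144 + 559875 = 559731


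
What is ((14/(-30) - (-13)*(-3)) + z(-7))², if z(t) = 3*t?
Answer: 822649/225 ≈ 3656.2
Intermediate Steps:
((14/(-30) - (-13)*(-3)) + z(-7))² = ((14/(-30) - (-13)*(-3)) + 3*(-7))² = ((14*(-1/30) - 1*39) - 21)² = ((-7/15 - 39) - 21)² = (-592/15 - 21)² = (-907/15)² = 822649/225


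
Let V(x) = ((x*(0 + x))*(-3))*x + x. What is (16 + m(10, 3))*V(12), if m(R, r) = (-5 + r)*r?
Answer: -51720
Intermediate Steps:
m(R, r) = r*(-5 + r)
V(x) = x - 3*x³ (V(x) = ((x*x)*(-3))*x + x = (x²*(-3))*x + x = (-3*x²)*x + x = -3*x³ + x = x - 3*x³)
(16 + m(10, 3))*V(12) = (16 + 3*(-5 + 3))*(12 - 3*12³) = (16 + 3*(-2))*(12 - 3*1728) = (16 - 6)*(12 - 5184) = 10*(-5172) = -51720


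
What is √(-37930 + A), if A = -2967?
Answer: I*√40897 ≈ 202.23*I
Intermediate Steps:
√(-37930 + A) = √(-37930 - 2967) = √(-40897) = I*√40897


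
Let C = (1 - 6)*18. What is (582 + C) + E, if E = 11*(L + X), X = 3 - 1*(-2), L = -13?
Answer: 404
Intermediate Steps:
X = 5 (X = 3 + 2 = 5)
C = -90 (C = -5*18 = -90)
E = -88 (E = 11*(-13 + 5) = 11*(-8) = -88)
(582 + C) + E = (582 - 90) - 88 = 492 - 88 = 404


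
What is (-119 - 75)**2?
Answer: 37636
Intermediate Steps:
(-119 - 75)**2 = (-194)**2 = 37636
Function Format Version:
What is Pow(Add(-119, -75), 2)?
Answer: 37636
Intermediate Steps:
Pow(Add(-119, -75), 2) = Pow(-194, 2) = 37636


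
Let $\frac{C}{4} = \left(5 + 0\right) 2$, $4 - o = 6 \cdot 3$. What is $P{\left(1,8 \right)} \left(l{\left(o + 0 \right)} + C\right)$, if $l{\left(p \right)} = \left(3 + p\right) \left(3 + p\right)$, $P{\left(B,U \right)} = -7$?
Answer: $-1127$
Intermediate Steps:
$o = -14$ ($o = 4 - 6 \cdot 3 = 4 - 18 = -14$)
$l{\left(p \right)} = \left(3 + p\right)^{2}$
$C = 40$ ($C = 4 \left(5 + 0\right) 2 = 4 \cdot 5 \cdot 2 = 4 \cdot 10 = 40$)
$P{\left(1,8 \right)} \left(l{\left(o + 0 \right)} + C\right) = - 7 \left(\left(3 + \left(-14 + 0\right)\right)^{2} + 40\right) = - 7 \left(\left(3 - 14\right)^{2} + 40\right) = - 7 \left(\left(-11\right)^{2} + 40\right) = - 7 \left(121 + 40\right) = \left(-7\right) 161 = -1127$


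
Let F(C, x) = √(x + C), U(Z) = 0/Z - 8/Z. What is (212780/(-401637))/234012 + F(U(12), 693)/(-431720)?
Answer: -53195/23496969411 - √6231/1295160 ≈ -6.3211e-5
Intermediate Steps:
U(Z) = -8/Z (U(Z) = 0 - 8/Z = -8/Z)
F(C, x) = √(C + x)
(212780/(-401637))/234012 + F(U(12), 693)/(-431720) = (212780/(-401637))/234012 + √(-8/12 + 693)/(-431720) = (212780*(-1/401637))*(1/234012) + √(-8*1/12 + 693)*(-1/431720) = -212780/401637*1/234012 + √(-⅔ + 693)*(-1/431720) = -53195/23496969411 + √(2077/3)*(-1/431720) = -53195/23496969411 + (√6231/3)*(-1/431720) = -53195/23496969411 - √6231/1295160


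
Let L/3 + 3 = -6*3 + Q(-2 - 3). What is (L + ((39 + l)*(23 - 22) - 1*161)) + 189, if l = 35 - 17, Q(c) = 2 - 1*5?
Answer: 13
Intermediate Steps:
Q(c) = -3 (Q(c) = 2 - 5 = -3)
l = 18
L = -72 (L = -9 + 3*(-6*3 - 3) = -9 + 3*(-18 - 3) = -9 + 3*(-21) = -9 - 63 = -72)
(L + ((39 + l)*(23 - 22) - 1*161)) + 189 = (-72 + ((39 + 18)*(23 - 22) - 1*161)) + 189 = (-72 + (57*1 - 161)) + 189 = (-72 + (57 - 161)) + 189 = (-72 - 104) + 189 = -176 + 189 = 13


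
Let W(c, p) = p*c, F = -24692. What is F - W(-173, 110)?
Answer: -5662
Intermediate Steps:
W(c, p) = c*p
F - W(-173, 110) = -24692 - (-173)*110 = -24692 - 1*(-19030) = -24692 + 19030 = -5662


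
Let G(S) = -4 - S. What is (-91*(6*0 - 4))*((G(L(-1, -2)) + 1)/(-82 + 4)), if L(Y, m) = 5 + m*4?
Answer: 0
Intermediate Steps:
L(Y, m) = 5 + 4*m
(-91*(6*0 - 4))*((G(L(-1, -2)) + 1)/(-82 + 4)) = (-91*(6*0 - 4))*(((-4 - (5 + 4*(-2))) + 1)/(-82 + 4)) = (-91*(0 - 4))*(((-4 - (5 - 8)) + 1)/(-78)) = (-91*(-4))*(((-4 - 1*(-3)) + 1)*(-1/78)) = 364*(((-4 + 3) + 1)*(-1/78)) = 364*((-1 + 1)*(-1/78)) = 364*(0*(-1/78)) = 364*0 = 0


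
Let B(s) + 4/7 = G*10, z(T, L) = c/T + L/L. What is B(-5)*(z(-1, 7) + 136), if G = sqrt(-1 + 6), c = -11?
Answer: -592/7 + 1480*sqrt(5) ≈ 3224.8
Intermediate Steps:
G = sqrt(5) ≈ 2.2361
z(T, L) = 1 - 11/T (z(T, L) = -11/T + L/L = -11/T + 1 = 1 - 11/T)
B(s) = -4/7 + 10*sqrt(5) (B(s) = -4/7 + sqrt(5)*10 = -4/7 + 10*sqrt(5))
B(-5)*(z(-1, 7) + 136) = (-4/7 + 10*sqrt(5))*((-11 - 1)/(-1) + 136) = (-4/7 + 10*sqrt(5))*(-1*(-12) + 136) = (-4/7 + 10*sqrt(5))*(12 + 136) = (-4/7 + 10*sqrt(5))*148 = -592/7 + 1480*sqrt(5)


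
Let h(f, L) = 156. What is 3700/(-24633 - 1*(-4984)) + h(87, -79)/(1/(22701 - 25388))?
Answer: -8236314328/19649 ≈ -4.1917e+5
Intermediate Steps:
3700/(-24633 - 1*(-4984)) + h(87, -79)/(1/(22701 - 25388)) = 3700/(-24633 - 1*(-4984)) + 156/(1/(22701 - 25388)) = 3700/(-24633 + 4984) + 156/(1/(-2687)) = 3700/(-19649) + 156/(-1/2687) = 3700*(-1/19649) + 156*(-2687) = -3700/19649 - 419172 = -8236314328/19649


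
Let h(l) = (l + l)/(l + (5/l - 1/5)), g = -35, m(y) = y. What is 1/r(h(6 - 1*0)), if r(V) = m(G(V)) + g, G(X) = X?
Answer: -199/6605 ≈ -0.030129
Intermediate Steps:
h(l) = 2*l/(-⅕ + l + 5/l) (h(l) = (2*l)/(l + (5/l - 1*⅕)) = (2*l)/(l + (5/l - ⅕)) = (2*l)/(l + (-⅕ + 5/l)) = (2*l)/(-⅕ + l + 5/l) = 2*l/(-⅕ + l + 5/l))
r(V) = -35 + V (r(V) = V - 35 = -35 + V)
1/r(h(6 - 1*0)) = 1/(-35 + 10*(6 - 1*0)²/(25 - (6 - 1*0) + 5*(6 - 1*0)²)) = 1/(-35 + 10*(6 + 0)²/(25 - (6 + 0) + 5*(6 + 0)²)) = 1/(-35 + 10*6²/(25 - 1*6 + 5*6²)) = 1/(-35 + 10*36/(25 - 6 + 5*36)) = 1/(-35 + 10*36/(25 - 6 + 180)) = 1/(-35 + 10*36/199) = 1/(-35 + 10*36*(1/199)) = 1/(-35 + 360/199) = 1/(-6605/199) = -199/6605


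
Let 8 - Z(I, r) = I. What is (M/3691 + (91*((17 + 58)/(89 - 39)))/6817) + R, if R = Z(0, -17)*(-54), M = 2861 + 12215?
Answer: -21533022781/50323094 ≈ -427.90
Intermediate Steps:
Z(I, r) = 8 - I
M = 15076
R = -432 (R = (8 - 1*0)*(-54) = (8 + 0)*(-54) = 8*(-54) = -432)
(M/3691 + (91*((17 + 58)/(89 - 39)))/6817) + R = (15076/3691 + (91*((17 + 58)/(89 - 39)))/6817) - 432 = (15076*(1/3691) + (91*(75/50))*(1/6817)) - 432 = (15076/3691 + (91*(75*(1/50)))*(1/6817)) - 432 = (15076/3691 + (91*(3/2))*(1/6817)) - 432 = (15076/3691 + (273/2)*(1/6817)) - 432 = (15076/3691 + 273/13634) - 432 = 206553827/50323094 - 432 = -21533022781/50323094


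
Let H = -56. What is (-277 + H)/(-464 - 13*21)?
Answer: 333/737 ≈ 0.45183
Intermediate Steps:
(-277 + H)/(-464 - 13*21) = (-277 - 56)/(-464 - 13*21) = -333/(-464 - 273) = -333/(-737) = -333*(-1/737) = 333/737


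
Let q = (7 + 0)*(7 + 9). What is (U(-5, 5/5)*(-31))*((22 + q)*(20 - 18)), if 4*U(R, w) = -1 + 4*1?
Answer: -6231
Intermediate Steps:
U(R, w) = 3/4 (U(R, w) = (-1 + 4*1)/4 = (-1 + 4)/4 = (1/4)*3 = 3/4)
q = 112 (q = 7*16 = 112)
(U(-5, 5/5)*(-31))*((22 + q)*(20 - 18)) = ((3/4)*(-31))*((22 + 112)*(20 - 18)) = -6231*2/2 = -93/4*268 = -6231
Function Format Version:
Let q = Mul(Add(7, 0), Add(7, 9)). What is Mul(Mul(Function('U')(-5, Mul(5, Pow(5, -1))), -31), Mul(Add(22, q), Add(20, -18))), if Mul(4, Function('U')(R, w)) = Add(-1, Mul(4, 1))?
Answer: -6231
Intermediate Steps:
Function('U')(R, w) = Rational(3, 4) (Function('U')(R, w) = Mul(Rational(1, 4), Add(-1, Mul(4, 1))) = Mul(Rational(1, 4), Add(-1, 4)) = Mul(Rational(1, 4), 3) = Rational(3, 4))
q = 112 (q = Mul(7, 16) = 112)
Mul(Mul(Function('U')(-5, Mul(5, Pow(5, -1))), -31), Mul(Add(22, q), Add(20, -18))) = Mul(Mul(Rational(3, 4), -31), Mul(Add(22, 112), Add(20, -18))) = Mul(Rational(-93, 4), Mul(134, 2)) = Mul(Rational(-93, 4), 268) = -6231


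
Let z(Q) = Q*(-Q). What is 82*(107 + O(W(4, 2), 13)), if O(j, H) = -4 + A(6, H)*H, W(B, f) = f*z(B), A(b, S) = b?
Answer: 14842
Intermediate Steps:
z(Q) = -Q**2
W(B, f) = -f*B**2 (W(B, f) = f*(-B**2) = -f*B**2)
O(j, H) = -4 + 6*H
82*(107 + O(W(4, 2), 13)) = 82*(107 + (-4 + 6*13)) = 82*(107 + (-4 + 78)) = 82*(107 + 74) = 82*181 = 14842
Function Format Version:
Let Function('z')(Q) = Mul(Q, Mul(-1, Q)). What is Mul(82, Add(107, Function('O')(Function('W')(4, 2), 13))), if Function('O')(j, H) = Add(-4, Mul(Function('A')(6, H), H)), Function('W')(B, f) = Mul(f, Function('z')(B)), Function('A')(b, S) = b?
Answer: 14842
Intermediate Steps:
Function('z')(Q) = Mul(-1, Pow(Q, 2))
Function('W')(B, f) = Mul(-1, f, Pow(B, 2)) (Function('W')(B, f) = Mul(f, Mul(-1, Pow(B, 2))) = Mul(-1, f, Pow(B, 2)))
Function('O')(j, H) = Add(-4, Mul(6, H))
Mul(82, Add(107, Function('O')(Function('W')(4, 2), 13))) = Mul(82, Add(107, Add(-4, Mul(6, 13)))) = Mul(82, Add(107, Add(-4, 78))) = Mul(82, Add(107, 74)) = Mul(82, 181) = 14842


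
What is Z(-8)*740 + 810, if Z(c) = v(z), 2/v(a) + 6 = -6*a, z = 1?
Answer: 2060/3 ≈ 686.67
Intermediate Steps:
v(a) = 2/(-6 - 6*a)
Z(c) = -1/6 (Z(c) = -1/(3 + 3*1) = -1/(3 + 3) = -1/6)
Z(-8)*740 + 810 = -1/6*740 + 810 = -370/3 + 810 = 2060/3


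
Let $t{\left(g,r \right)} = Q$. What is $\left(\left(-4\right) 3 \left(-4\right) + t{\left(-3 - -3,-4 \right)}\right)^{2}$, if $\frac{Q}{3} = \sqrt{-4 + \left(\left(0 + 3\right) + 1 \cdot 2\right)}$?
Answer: $2601$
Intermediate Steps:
$Q = 3$ ($Q = 3 \sqrt{-4 + \left(\left(0 + 3\right) + 1 \cdot 2\right)} = 3 \sqrt{-4 + \left(3 + 2\right)} = 3 \sqrt{-4 + 5} = 3 \sqrt{1} = 3 \cdot 1 = 3$)
$t{\left(g,r \right)} = 3$
$\left(\left(-4\right) 3 \left(-4\right) + t{\left(-3 - -3,-4 \right)}\right)^{2} = \left(\left(-4\right) 3 \left(-4\right) + 3\right)^{2} = \left(\left(-12\right) \left(-4\right) + 3\right)^{2} = \left(48 + 3\right)^{2} = 51^{2} = 2601$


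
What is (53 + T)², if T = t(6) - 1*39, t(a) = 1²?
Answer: 225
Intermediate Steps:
t(a) = 1
T = -38 (T = 1 - 1*39 = 1 - 39 = -38)
(53 + T)² = (53 - 38)² = 15² = 225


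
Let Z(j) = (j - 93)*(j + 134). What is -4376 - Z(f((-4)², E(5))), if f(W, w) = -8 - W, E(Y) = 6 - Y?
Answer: 8494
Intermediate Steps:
Z(j) = (-93 + j)*(134 + j)
-4376 - Z(f((-4)², E(5))) = -4376 - (-12462 + (-8 - 1*(-4)²)² + 41*(-8 - 1*(-4)²)) = -4376 - (-12462 + (-8 - 1*16)² + 41*(-8 - 1*16)) = -4376 - (-12462 + (-8 - 16)² + 41*(-8 - 16)) = -4376 - (-12462 + (-24)² + 41*(-24)) = -4376 - (-12462 + 576 - 984) = -4376 - 1*(-12870) = -4376 + 12870 = 8494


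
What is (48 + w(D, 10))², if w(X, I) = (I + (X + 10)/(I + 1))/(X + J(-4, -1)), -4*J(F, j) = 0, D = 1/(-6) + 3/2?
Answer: 383161/121 ≈ 3166.6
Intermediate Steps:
D = 4/3 (D = 1*(-⅙) + 3*(½) = -⅙ + 3/2 = 4/3 ≈ 1.3333)
J(F, j) = 0 (J(F, j) = -¼*0 = 0)
w(X, I) = (I + (10 + X)/(1 + I))/X (w(X, I) = (I + (X + 10)/(I + 1))/(X + 0) = (I + (10 + X)/(1 + I))/X)
(48 + w(D, 10))² = (48 + (10 + 10 + 4/3 + 10²)/((4/3)*(1 + 10)))² = (48 + (¾)*(10 + 10 + 4/3 + 100)/11)² = (48 + (¾)*(1/11)*(364/3))² = (48 + 91/11)² = (619/11)² = 383161/121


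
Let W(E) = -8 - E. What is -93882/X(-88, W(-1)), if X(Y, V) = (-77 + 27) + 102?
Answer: -46941/26 ≈ -1805.4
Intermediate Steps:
X(Y, V) = 52 (X(Y, V) = -50 + 102 = 52)
-93882/X(-88, W(-1)) = -93882/52 = -93882*1/52 = -46941/26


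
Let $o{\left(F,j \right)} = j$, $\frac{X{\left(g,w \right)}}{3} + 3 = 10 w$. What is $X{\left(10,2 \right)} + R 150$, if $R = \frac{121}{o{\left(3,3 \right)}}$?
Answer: $6101$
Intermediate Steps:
$X{\left(g,w \right)} = -9 + 30 w$ ($X{\left(g,w \right)} = -9 + 3 \cdot 10 w = -9 + 30 w$)
$R = \frac{121}{3} \approx 40.333$
$X{\left(10,2 \right)} + R 150 = \left(-9 + 30 \cdot 2\right) + \frac{121}{3} \cdot 150 = \left(-9 + 60\right) + 6050 = 51 + 6050 = 6101$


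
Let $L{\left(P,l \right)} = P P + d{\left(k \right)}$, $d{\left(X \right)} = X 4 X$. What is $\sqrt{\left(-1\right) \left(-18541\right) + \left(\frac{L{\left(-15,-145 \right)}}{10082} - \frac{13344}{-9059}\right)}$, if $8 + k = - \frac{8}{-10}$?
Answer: $\frac{\sqrt{767089214912787958}}{6431890} \approx 136.17$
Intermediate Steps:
$k = - \frac{36}{5}$ ($k = -8 - \frac{8}{-10} = -8 - - \frac{4}{5} = -8 + \frac{4}{5} = - \frac{36}{5} \approx -7.2$)
$d{\left(X \right)} = 4 X^{2}$ ($d{\left(X \right)} = 4 X X = 4 X^{2}$)
$L{\left(P,l \right)} = \frac{5184}{25} + P^{2}$ ($L{\left(P,l \right)} = P P + 4 \left(- \frac{36}{5}\right)^{2} = P^{2} + 4 \cdot \frac{1296}{25} = P^{2} + \frac{5184}{25} = \frac{5184}{25} + P^{2}$)
$\sqrt{\left(-1\right) \left(-18541\right) + \left(\frac{L{\left(-15,-145 \right)}}{10082} - \frac{13344}{-9059}\right)} = \sqrt{\left(-1\right) \left(-18541\right) + \left(\frac{\frac{5184}{25} + \left(-15\right)^{2}}{10082} - \frac{13344}{-9059}\right)} = \sqrt{18541 + \left(\left(\frac{5184}{25} + 225\right) \frac{1}{10082} - - \frac{13344}{9059}\right)} = \sqrt{18541 + \left(\frac{10809}{25} \cdot \frac{1}{10082} + \frac{13344}{9059}\right)} = \sqrt{18541 + \left(\frac{10809}{252050} + \frac{13344}{9059}\right)} = \sqrt{18541 + \frac{3461273931}{2283320950}} = \sqrt{\frac{42338515007881}{2283320950}} = \frac{\sqrt{767089214912787958}}{6431890}$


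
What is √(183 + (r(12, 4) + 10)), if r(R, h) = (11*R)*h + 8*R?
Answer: √817 ≈ 28.583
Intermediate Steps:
r(R, h) = 8*R + 11*R*h (r(R, h) = 11*R*h + 8*R = 8*R + 11*R*h)
√(183 + (r(12, 4) + 10)) = √(183 + (12*(8 + 11*4) + 10)) = √(183 + (12*(8 + 44) + 10)) = √(183 + (12*52 + 10)) = √(183 + (624 + 10)) = √(183 + 634) = √817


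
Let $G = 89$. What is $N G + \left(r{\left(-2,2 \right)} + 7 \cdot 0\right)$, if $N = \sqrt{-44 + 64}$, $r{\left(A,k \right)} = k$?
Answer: $2 + 178 \sqrt{5} \approx 400.02$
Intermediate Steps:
$N = 2 \sqrt{5}$ ($N = \sqrt{20} = 2 \sqrt{5} \approx 4.4721$)
$N G + \left(r{\left(-2,2 \right)} + 7 \cdot 0\right) = 2 \sqrt{5} \cdot 89 + \left(2 + 7 \cdot 0\right) = 178 \sqrt{5} + \left(2 + 0\right) = 178 \sqrt{5} + 2 = 2 + 178 \sqrt{5}$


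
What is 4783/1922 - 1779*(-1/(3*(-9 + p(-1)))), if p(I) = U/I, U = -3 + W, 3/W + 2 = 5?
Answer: -1106265/13454 ≈ -82.226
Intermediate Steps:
W = 1 (W = 3/(-2 + 5) = 3/3 = 3*(⅓) = 1)
U = -2 (U = -3 + 1 = -2)
p(I) = -2/I
4783/1922 - 1779*(-1/(3*(-9 + p(-1)))) = 4783/1922 - 1779*(-1/(3*(-9 - 2/(-1)))) = 4783*(1/1922) - 1779*(-1/(3*(-9 - 2*(-1)))) = 4783/1922 - 1779*(-1/(3*(-9 + 2))) = 4783/1922 - 1779/((-3*(-7))) = 4783/1922 - 1779/21 = 4783/1922 - 1779*1/21 = 4783/1922 - 593/7 = -1106265/13454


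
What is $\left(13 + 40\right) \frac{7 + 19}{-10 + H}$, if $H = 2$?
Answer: $- \frac{689}{4} \approx -172.25$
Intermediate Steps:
$\left(13 + 40\right) \frac{7 + 19}{-10 + H} = \left(13 + 40\right) \frac{7 + 19}{-10 + 2} = 53 \frac{26}{-8} = 53 \cdot 26 \left(- \frac{1}{8}\right) = 53 \left(- \frac{13}{4}\right) = - \frac{689}{4}$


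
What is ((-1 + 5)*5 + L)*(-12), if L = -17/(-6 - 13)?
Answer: -4764/19 ≈ -250.74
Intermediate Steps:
L = 17/19 (L = -17/(-19) = -17*(-1/19) = 17/19 ≈ 0.89474)
((-1 + 5)*5 + L)*(-12) = ((-1 + 5)*5 + 17/19)*(-12) = (4*5 + 17/19)*(-12) = (20 + 17/19)*(-12) = (397/19)*(-12) = -4764/19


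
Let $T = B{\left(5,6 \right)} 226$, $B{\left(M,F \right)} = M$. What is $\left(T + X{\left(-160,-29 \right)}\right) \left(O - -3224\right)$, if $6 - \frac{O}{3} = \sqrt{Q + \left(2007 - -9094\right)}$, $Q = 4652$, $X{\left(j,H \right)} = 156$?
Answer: $4169212 - 3858 \sqrt{15753} \approx 3.685 \cdot 10^{6}$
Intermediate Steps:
$O = 18 - 3 \sqrt{15753}$ ($O = 18 - 3 \sqrt{4652 + \left(2007 - -9094\right)} = 18 - 3 \sqrt{4652 + \left(2007 + 9094\right)} = 18 - 3 \sqrt{4652 + 11101} = 18 - 3 \sqrt{15753} \approx -358.53$)
$T = 1130$ ($T = 5 \cdot 226 = 1130$)
$\left(T + X{\left(-160,-29 \right)}\right) \left(O - -3224\right) = \left(1130 + 156\right) \left(\left(18 - 3 \sqrt{15753}\right) - -3224\right) = 1286 \left(\left(18 - 3 \sqrt{15753}\right) + \left(-5197 + 8421\right)\right) = 1286 \left(\left(18 - 3 \sqrt{15753}\right) + 3224\right) = 1286 \left(3242 - 3 \sqrt{15753}\right) = 4169212 - 3858 \sqrt{15753}$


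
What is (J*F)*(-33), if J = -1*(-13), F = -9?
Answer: 3861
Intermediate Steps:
J = 13
(J*F)*(-33) = (13*(-9))*(-33) = -117*(-33) = 3861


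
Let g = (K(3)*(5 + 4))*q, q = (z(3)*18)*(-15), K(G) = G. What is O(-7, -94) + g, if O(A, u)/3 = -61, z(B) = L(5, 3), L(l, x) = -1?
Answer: 7107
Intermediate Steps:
z(B) = -1
O(A, u) = -183 (O(A, u) = 3*(-61) = -183)
q = 270 (q = -1*18*(-15) = -18*(-15) = 270)
g = 7290 (g = (3*(5 + 4))*270 = (3*9)*270 = 27*270 = 7290)
O(-7, -94) + g = -183 + 7290 = 7107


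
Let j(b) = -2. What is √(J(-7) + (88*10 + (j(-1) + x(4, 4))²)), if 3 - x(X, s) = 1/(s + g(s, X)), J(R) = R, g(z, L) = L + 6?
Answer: √171277/14 ≈ 29.561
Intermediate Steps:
g(z, L) = 6 + L
x(X, s) = 3 - 1/(6 + X + s) (x(X, s) = 3 - 1/(s + (6 + X)) = 3 - 1/(6 + X + s))
√(J(-7) + (88*10 + (j(-1) + x(4, 4))²)) = √(-7 + (88*10 + (-2 + (17 + 3*4 + 3*4)/(6 + 4 + 4))²)) = √(-7 + (880 + (-2 + (17 + 12 + 12)/14)²)) = √(-7 + (880 + (-2 + (1/14)*41)²)) = √(-7 + (880 + (-2 + 41/14)²)) = √(-7 + (880 + (13/14)²)) = √(-7 + (880 + 169/196)) = √(-7 + 172649/196) = √(171277/196) = √171277/14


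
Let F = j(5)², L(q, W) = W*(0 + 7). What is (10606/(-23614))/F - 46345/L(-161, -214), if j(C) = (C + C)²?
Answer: 2735973103053/88434430000 ≈ 30.938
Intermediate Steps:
L(q, W) = 7*W (L(q, W) = W*7 = 7*W)
j(C) = 4*C² (j(C) = (2*C)² = 4*C²)
F = 10000 (F = (4*5²)² = (4*25)² = 100² = 10000)
(10606/(-23614))/F - 46345/L(-161, -214) = (10606/(-23614))/10000 - 46345/(7*(-214)) = (10606*(-1/23614))*(1/10000) - 46345/(-1498) = -5303/11807*1/10000 - 46345*(-1/1498) = -5303/118070000 + 46345/1498 = 2735973103053/88434430000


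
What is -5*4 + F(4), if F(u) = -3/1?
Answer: -23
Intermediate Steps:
F(u) = -3 (F(u) = -3*1 = -3)
-5*4 + F(4) = -5*4 - 3 = -20 - 3 = -23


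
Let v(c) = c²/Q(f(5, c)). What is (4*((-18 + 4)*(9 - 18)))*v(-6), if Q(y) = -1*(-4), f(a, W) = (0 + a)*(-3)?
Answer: 4536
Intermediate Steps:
f(a, W) = -3*a (f(a, W) = a*(-3) = -3*a)
Q(y) = 4
v(c) = c²/4
(4*((-18 + 4)*(9 - 18)))*v(-6) = (4*((-18 + 4)*(9 - 18)))*((¼)*(-6)²) = (4*(-14*(-9)))*((¼)*36) = (4*126)*9 = 504*9 = 4536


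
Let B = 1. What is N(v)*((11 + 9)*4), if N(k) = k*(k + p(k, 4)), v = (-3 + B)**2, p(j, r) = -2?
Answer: 640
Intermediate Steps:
v = 4 (v = (-3 + 1)**2 = (-2)**2 = 4)
N(k) = k*(-2 + k) (N(k) = k*(k - 2) = k*(-2 + k))
N(v)*((11 + 9)*4) = (4*(-2 + 4))*((11 + 9)*4) = (4*2)*(20*4) = 8*80 = 640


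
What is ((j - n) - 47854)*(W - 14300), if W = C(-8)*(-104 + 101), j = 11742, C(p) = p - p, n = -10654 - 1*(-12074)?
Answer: 536707600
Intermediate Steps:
n = 1420 (n = -10654 + 12074 = 1420)
C(p) = 0
W = 0 (W = 0*(-104 + 101) = 0*(-3) = 0)
((j - n) - 47854)*(W - 14300) = ((11742 - 1*1420) - 47854)*(0 - 14300) = ((11742 - 1420) - 47854)*(-14300) = (10322 - 47854)*(-14300) = -37532*(-14300) = 536707600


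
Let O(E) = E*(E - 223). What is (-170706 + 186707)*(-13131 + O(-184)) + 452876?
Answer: 988626633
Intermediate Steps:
O(E) = E*(-223 + E)
(-170706 + 186707)*(-13131 + O(-184)) + 452876 = (-170706 + 186707)*(-13131 - 184*(-223 - 184)) + 452876 = 16001*(-13131 - 184*(-407)) + 452876 = 16001*(-13131 + 74888) + 452876 = 16001*61757 + 452876 = 988173757 + 452876 = 988626633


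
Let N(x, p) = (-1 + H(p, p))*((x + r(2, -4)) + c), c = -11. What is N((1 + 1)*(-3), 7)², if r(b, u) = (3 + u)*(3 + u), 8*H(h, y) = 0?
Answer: 256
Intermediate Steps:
H(h, y) = 0 (H(h, y) = (⅛)*0 = 0)
r(b, u) = (3 + u)²
N(x, p) = 10 - x (N(x, p) = (-1 + 0)*((x + (3 - 4)²) - 11) = -((x + (-1)²) - 11) = -((x + 1) - 11) = -((1 + x) - 11) = -(-10 + x) = 10 - x)
N((1 + 1)*(-3), 7)² = (10 - (1 + 1)*(-3))² = (10 - 2*(-3))² = (10 - 1*(-6))² = (10 + 6)² = 16² = 256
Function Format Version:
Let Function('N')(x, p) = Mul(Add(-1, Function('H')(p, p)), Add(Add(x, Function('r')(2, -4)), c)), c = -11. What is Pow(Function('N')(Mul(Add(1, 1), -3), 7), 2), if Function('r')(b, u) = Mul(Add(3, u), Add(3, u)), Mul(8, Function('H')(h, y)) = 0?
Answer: 256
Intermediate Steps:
Function('H')(h, y) = 0 (Function('H')(h, y) = Mul(Rational(1, 8), 0) = 0)
Function('r')(b, u) = Pow(Add(3, u), 2)
Function('N')(x, p) = Add(10, Mul(-1, x)) (Function('N')(x, p) = Mul(Add(-1, 0), Add(Add(x, Pow(Add(3, -4), 2)), -11)) = Mul(-1, Add(Add(x, Pow(-1, 2)), -11)) = Mul(-1, Add(Add(x, 1), -11)) = Mul(-1, Add(Add(1, x), -11)) = Mul(-1, Add(-10, x)) = Add(10, Mul(-1, x)))
Pow(Function('N')(Mul(Add(1, 1), -3), 7), 2) = Pow(Add(10, Mul(-1, Mul(Add(1, 1), -3))), 2) = Pow(Add(10, Mul(-1, Mul(2, -3))), 2) = Pow(Add(10, Mul(-1, -6)), 2) = Pow(Add(10, 6), 2) = Pow(16, 2) = 256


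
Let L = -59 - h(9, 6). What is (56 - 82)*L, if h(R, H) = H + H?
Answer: 1846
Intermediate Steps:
h(R, H) = 2*H
L = -71 (L = -59 - 2*6 = -59 - 1*12 = -59 - 12 = -71)
(56 - 82)*L = (56 - 82)*(-71) = -26*(-71) = 1846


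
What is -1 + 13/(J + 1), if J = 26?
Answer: -14/27 ≈ -0.51852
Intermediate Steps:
-1 + 13/(J + 1) = -1 + 13/(26 + 1) = -1 + 13/27 = -14/27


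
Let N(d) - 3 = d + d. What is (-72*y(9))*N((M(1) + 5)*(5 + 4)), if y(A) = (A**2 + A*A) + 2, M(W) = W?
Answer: -1310688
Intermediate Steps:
y(A) = 2 + 2*A**2 (y(A) = (A**2 + A**2) + 2 = 2*A**2 + 2 = 2 + 2*A**2)
N(d) = 3 + 2*d (N(d) = 3 + (d + d) = 3 + 2*d)
(-72*y(9))*N((M(1) + 5)*(5 + 4)) = (-72*(2 + 2*9**2))*(3 + 2*((1 + 5)*(5 + 4))) = (-72*(2 + 2*81))*(3 + 2*(6*9)) = (-72*(2 + 162))*(3 + 2*54) = (-72*164)*(3 + 108) = -11808*111 = -1310688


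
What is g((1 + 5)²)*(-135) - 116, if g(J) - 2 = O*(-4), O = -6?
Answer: -3626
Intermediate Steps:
g(J) = 26 (g(J) = 2 - 6*(-4) = 2 + 24 = 26)
g((1 + 5)²)*(-135) - 116 = 26*(-135) - 116 = -3510 - 116 = -3626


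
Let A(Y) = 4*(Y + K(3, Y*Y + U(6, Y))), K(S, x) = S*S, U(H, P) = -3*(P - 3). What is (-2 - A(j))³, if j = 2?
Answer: -97336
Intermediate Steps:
U(H, P) = 9 - 3*P (U(H, P) = -3*(-3 + P) = 9 - 3*P)
K(S, x) = S²
A(Y) = 36 + 4*Y (A(Y) = 4*(Y + 3²) = 4*(Y + 9) = 4*(9 + Y) = 36 + 4*Y)
(-2 - A(j))³ = (-2 - (36 + 4*2))³ = (-2 - (36 + 8))³ = (-2 - 1*44)³ = (-2 - 44)³ = (-46)³ = -97336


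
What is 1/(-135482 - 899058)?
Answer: -1/1034540 ≈ -9.6661e-7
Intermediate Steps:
1/(-135482 - 899058) = 1/(-1034540) = -1/1034540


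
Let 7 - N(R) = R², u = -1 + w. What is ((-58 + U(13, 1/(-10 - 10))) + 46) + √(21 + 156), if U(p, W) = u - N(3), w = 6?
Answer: -5 + √177 ≈ 8.3041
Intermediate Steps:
u = 5 (u = -1 + 6 = 5)
N(R) = 7 - R²
U(p, W) = 7 (U(p, W) = 5 - (7 - 1*3²) = 5 - (7 - 1*9) = 5 - (7 - 9) = 5 - 1*(-2) = 5 + 2 = 7)
((-58 + U(13, 1/(-10 - 10))) + 46) + √(21 + 156) = ((-58 + 7) + 46) + √(21 + 156) = (-51 + 46) + √177 = -5 + √177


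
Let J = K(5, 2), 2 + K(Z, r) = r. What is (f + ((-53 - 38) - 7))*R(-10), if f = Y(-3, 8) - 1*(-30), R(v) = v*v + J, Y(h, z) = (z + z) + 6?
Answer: -4600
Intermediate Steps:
K(Z, r) = -2 + r
J = 0 (J = -2 + 2 = 0)
Y(h, z) = 6 + 2*z (Y(h, z) = 2*z + 6 = 6 + 2*z)
R(v) = v² (R(v) = v*v + 0 = v² + 0 = v²)
f = 52 (f = (6 + 2*8) - 1*(-30) = (6 + 16) + 30 = 22 + 30 = 52)
(f + ((-53 - 38) - 7))*R(-10) = (52 + ((-53 - 38) - 7))*(-10)² = (52 + (-91 - 7))*100 = (52 - 98)*100 = -46*100 = -4600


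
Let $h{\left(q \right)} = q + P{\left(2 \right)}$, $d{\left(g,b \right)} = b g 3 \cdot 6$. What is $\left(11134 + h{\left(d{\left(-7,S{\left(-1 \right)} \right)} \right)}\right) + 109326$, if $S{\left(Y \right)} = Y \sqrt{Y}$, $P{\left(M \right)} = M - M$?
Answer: $120460 + 126 i \approx 1.2046 \cdot 10^{5} + 126.0 i$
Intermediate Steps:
$P{\left(M \right)} = 0$
$S{\left(Y \right)} = Y^{\frac{3}{2}}$
$d{\left(g,b \right)} = 18 b g$ ($d{\left(g,b \right)} = b 3 g 6 = 3 b g 6 = 18 b g$)
$h{\left(q \right)} = q$ ($h{\left(q \right)} = q + 0 = q$)
$\left(11134 + h{\left(d{\left(-7,S{\left(-1 \right)} \right)} \right)}\right) + 109326 = \left(11134 + 18 \left(-1\right)^{\frac{3}{2}} \left(-7\right)\right) + 109326 = \left(11134 + 18 \left(- i\right) \left(-7\right)\right) + 109326 = \left(11134 + 126 i\right) + 109326 = 120460 + 126 i$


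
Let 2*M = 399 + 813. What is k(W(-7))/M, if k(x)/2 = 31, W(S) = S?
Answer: 31/303 ≈ 0.10231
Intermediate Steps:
k(x) = 62 (k(x) = 2*31 = 62)
M = 606 (M = (399 + 813)/2 = (1/2)*1212 = 606)
k(W(-7))/M = 62/606 = 62*(1/606) = 31/303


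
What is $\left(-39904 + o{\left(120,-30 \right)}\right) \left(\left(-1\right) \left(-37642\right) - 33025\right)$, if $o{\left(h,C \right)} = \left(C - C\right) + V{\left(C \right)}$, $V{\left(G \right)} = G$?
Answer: $-184375278$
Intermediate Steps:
$o{\left(h,C \right)} = C$ ($o{\left(h,C \right)} = \left(C - C\right) + C = 0 + C = C$)
$\left(-39904 + o{\left(120,-30 \right)}\right) \left(\left(-1\right) \left(-37642\right) - 33025\right) = \left(-39904 - 30\right) \left(\left(-1\right) \left(-37642\right) - 33025\right) = - 39934 \left(37642 - 33025\right) = \left(-39934\right) 4617 = -184375278$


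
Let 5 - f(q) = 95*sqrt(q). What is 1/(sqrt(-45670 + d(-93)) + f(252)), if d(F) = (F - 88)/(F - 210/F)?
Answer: 2813/(14065 - 1603410*sqrt(7) + I*sqrt(361369510487)) ≈ -0.00065212 - 9.2715e-5*I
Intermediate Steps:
d(F) = (-88 + F)/(F - 210/F)
f(q) = 5 - 95*sqrt(q)
1/(sqrt(-45670 + d(-93)) + f(252)) = 1/(sqrt(-45670 - 93*(-88 - 93)/(-210 + (-93)**2)) + (5 - 570*sqrt(7))) = 1/(sqrt(-45670 - 93*(-181)/(-210 + 8649)) + (5 - 570*sqrt(7))) = 1/(sqrt(-45670 - 93*(-181)/8439) + (5 - 570*sqrt(7))) = 1/(sqrt(-45670 - 93*1/8439*(-181)) + (5 - 570*sqrt(7))) = 1/(sqrt(-45670 + 5611/2813) + (5 - 570*sqrt(7))) = 1/(sqrt(-128464099/2813) + (5 - 570*sqrt(7))) = 1/(I*sqrt(361369510487)/2813 + (5 - 570*sqrt(7))) = 1/(5 - 570*sqrt(7) + I*sqrt(361369510487)/2813)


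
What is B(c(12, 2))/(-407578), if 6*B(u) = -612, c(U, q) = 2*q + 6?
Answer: 51/203789 ≈ 0.00025026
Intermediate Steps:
c(U, q) = 6 + 2*q
B(u) = -102 (B(u) = (⅙)*(-612) = -102)
B(c(12, 2))/(-407578) = -102/(-407578) = -102*(-1/407578) = 51/203789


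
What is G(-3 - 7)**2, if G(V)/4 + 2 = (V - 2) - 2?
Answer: 4096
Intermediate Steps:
G(V) = -24 + 4*V (G(V) = -8 + 4*((V - 2) - 2) = -8 + 4*((-2 + V) - 2) = -8 + 4*(-4 + V) = -8 + (-16 + 4*V) = -24 + 4*V)
G(-3 - 7)**2 = (-24 + 4*(-3 - 7))**2 = (-24 + 4*(-10))**2 = (-24 - 40)**2 = (-64)**2 = 4096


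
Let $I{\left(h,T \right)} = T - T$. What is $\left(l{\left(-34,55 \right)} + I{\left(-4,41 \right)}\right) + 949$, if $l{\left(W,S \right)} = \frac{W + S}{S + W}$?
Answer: $950$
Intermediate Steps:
$I{\left(h,T \right)} = 0$
$l{\left(W,S \right)} = 1$ ($l{\left(W,S \right)} = \frac{S + W}{S + W} = 1$)
$\left(l{\left(-34,55 \right)} + I{\left(-4,41 \right)}\right) + 949 = \left(1 + 0\right) + 949 = 1 + 949 = 950$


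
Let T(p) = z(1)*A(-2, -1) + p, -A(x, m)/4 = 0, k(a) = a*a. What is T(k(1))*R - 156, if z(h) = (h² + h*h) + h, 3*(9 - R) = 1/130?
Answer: -57331/390 ≈ -147.00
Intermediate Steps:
k(a) = a²
R = 3509/390 (R = 9 - ⅓/130 = 9 - ⅓*1/130 = 9 - 1/390 = 3509/390 ≈ 8.9974)
A(x, m) = 0 (A(x, m) = -4*0 = 0)
z(h) = h + 2*h² (z(h) = (h² + h²) + h = 2*h² + h = h + 2*h²)
T(p) = p (T(p) = (1*(1 + 2*1))*0 + p = (1*(1 + 2))*0 + p = (1*3)*0 + p = 3*0 + p = 0 + p = p)
T(k(1))*R - 156 = 1²*(3509/390) - 156 = 1*(3509/390) - 156 = 3509/390 - 156 = -57331/390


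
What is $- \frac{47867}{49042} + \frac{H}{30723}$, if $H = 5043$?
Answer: $- \frac{58252335}{71748446} \approx -0.8119$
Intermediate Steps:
$- \frac{47867}{49042} + \frac{H}{30723} = - \frac{47867}{49042} + \frac{5043}{30723} = \left(-47867\right) \frac{1}{49042} + 5043 \cdot \frac{1}{30723} = - \frac{47867}{49042} + \frac{1681}{10241} = - \frac{58252335}{71748446}$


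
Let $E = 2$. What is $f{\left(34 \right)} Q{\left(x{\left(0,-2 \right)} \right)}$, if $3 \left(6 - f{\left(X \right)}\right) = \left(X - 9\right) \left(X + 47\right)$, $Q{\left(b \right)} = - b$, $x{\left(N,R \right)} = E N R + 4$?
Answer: $2676$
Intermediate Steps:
$x{\left(N,R \right)} = 4 + 2 N R$ ($x{\left(N,R \right)} = 2 N R + 4 = 4 + 2 N R$)
$f{\left(X \right)} = 6 - \frac{\left(-9 + X\right) \left(47 + X\right)}{3}$ ($f{\left(X \right)} = 6 - \frac{\left(X - 9\right) \left(X + 47\right)}{3} = 6 - \frac{\left(-9 + X\right) \left(47 + X\right)}{3}$)
$f{\left(34 \right)} Q{\left(x{\left(0,-2 \right)} \right)} = \left(147 - \frac{1292}{3} - \frac{34^{2}}{3}\right) \left(- (4 + 2 \cdot 0 \left(-2\right))\right) = \left(147 - \frac{1292}{3} - \frac{1156}{3}\right) \left(- (4 + 0)\right) = \left(147 - \frac{1292}{3} - \frac{1156}{3}\right) \left(\left(-1\right) 4\right) = \left(-669\right) \left(-4\right) = 2676$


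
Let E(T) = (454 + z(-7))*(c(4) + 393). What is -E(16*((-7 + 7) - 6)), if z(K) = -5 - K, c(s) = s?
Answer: -181032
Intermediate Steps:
E(T) = 181032 (E(T) = (454 + (-5 - 1*(-7)))*(4 + 393) = (454 + (-5 + 7))*397 = (454 + 2)*397 = 456*397 = 181032)
-E(16*((-7 + 7) - 6)) = -1*181032 = -181032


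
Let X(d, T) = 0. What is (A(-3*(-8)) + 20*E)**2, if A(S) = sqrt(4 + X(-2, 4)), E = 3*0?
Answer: 4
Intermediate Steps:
E = 0
A(S) = 2 (A(S) = sqrt(4 + 0) = sqrt(4) = 2)
(A(-3*(-8)) + 20*E)**2 = (2 + 20*0)**2 = (2 + 0)**2 = 2**2 = 4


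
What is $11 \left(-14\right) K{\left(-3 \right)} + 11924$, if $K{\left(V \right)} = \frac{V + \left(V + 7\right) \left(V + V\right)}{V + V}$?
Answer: $11231$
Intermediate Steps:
$K{\left(V \right)} = \frac{V + 2 V \left(7 + V\right)}{2 V}$ ($K{\left(V \right)} = \frac{V + \left(7 + V\right) 2 V}{2 V} = \left(V + 2 V \left(7 + V\right)\right) \frac{1}{2 V} = \frac{V + 2 V \left(7 + V\right)}{2 V}$)
$11 \left(-14\right) K{\left(-3 \right)} + 11924 = 11 \left(-14\right) \left(\frac{15}{2} - 3\right) + 11924 = \left(-154\right) \frac{9}{2} + 11924 = -693 + 11924 = 11231$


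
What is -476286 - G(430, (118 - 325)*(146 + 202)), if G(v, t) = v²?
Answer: -661186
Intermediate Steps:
-476286 - G(430, (118 - 325)*(146 + 202)) = -476286 - 1*430² = -476286 - 1*184900 = -476286 - 184900 = -661186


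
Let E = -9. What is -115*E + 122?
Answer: 1157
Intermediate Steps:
-115*E + 122 = -115*(-9) + 122 = 1035 + 122 = 1157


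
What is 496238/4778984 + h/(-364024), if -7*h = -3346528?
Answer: -131504517639/108729054476 ≈ -1.2095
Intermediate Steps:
h = 3346528/7 (h = -⅐*(-3346528) = 3346528/7 ≈ 4.7808e+5)
496238/4778984 + h/(-364024) = 496238/4778984 + (3346528/7)/(-364024) = 496238*(1/4778984) + (3346528/7)*(-1/364024) = 248119/2389492 - 418316/318521 = -131504517639/108729054476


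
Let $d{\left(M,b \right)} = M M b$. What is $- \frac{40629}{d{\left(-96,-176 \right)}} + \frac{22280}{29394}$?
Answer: $\frac{2074042517}{2648752128} \approx 0.78303$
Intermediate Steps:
$d{\left(M,b \right)} = b M^{2}$ ($d{\left(M,b \right)} = M^{2} b = b M^{2}$)
$- \frac{40629}{d{\left(-96,-176 \right)}} + \frac{22280}{29394} = - \frac{40629}{\left(-176\right) \left(-96\right)^{2}} + \frac{22280}{29394} = - \frac{40629}{\left(-176\right) 9216} + 22280 \cdot \frac{1}{29394} = - \frac{40629}{-1622016} + \frac{11140}{14697} = \left(-40629\right) \left(- \frac{1}{1622016}\right) + \frac{11140}{14697} = \frac{13543}{540672} + \frac{11140}{14697} = \frac{2074042517}{2648752128}$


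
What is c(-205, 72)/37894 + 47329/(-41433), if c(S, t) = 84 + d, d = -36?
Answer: -895748171/785031051 ≈ -1.1410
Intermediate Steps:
c(S, t) = 48 (c(S, t) = 84 - 36 = 48)
c(-205, 72)/37894 + 47329/(-41433) = 48/37894 + 47329/(-41433) = 48*(1/37894) + 47329*(-1/41433) = 24/18947 - 47329/41433 = -895748171/785031051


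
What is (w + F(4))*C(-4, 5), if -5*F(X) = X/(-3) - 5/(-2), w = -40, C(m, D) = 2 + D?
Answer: -8449/30 ≈ -281.63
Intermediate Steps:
F(X) = -1/2 + X/15 (F(X) = -(X/(-3) - 5/(-2))/5 = -(X*(-1/3) - 5*(-1/2))/5 = -(-X/3 + 5/2)/5 = -(5/2 - X/3)/5 = -1/2 + X/15)
(w + F(4))*C(-4, 5) = (-40 + (-1/2 + (1/15)*4))*(2 + 5) = (-40 + (-1/2 + 4/15))*7 = (-40 - 7/30)*7 = -1207/30*7 = -8449/30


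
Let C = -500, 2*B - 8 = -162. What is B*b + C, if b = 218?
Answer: -17286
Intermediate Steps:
B = -77 (B = 4 + (½)*(-162) = 4 - 81 = -77)
B*b + C = -77*218 - 500 = -16786 - 500 = -17286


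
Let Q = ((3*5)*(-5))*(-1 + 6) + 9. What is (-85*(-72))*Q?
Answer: -2239920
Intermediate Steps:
Q = -366 (Q = (15*(-5))*5 + 9 = -75*5 + 9 = -375 + 9 = -366)
(-85*(-72))*Q = -85*(-72)*(-366) = 6120*(-366) = -2239920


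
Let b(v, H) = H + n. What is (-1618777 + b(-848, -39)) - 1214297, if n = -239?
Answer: -2833352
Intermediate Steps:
b(v, H) = -239 + H (b(v, H) = H - 239 = -239 + H)
(-1618777 + b(-848, -39)) - 1214297 = (-1618777 + (-239 - 39)) - 1214297 = (-1618777 - 278) - 1214297 = -1619055 - 1214297 = -2833352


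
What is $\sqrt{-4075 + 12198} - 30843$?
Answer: $-30843 + \sqrt{8123} \approx -30753.0$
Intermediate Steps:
$\sqrt{-4075 + 12198} - 30843 = \sqrt{8123} - 30843 = -30843 + \sqrt{8123}$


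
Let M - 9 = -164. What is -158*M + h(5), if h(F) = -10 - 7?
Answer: 24473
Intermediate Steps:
M = -155 (M = 9 - 164 = -155)
h(F) = -17
-158*M + h(5) = -158*(-155) - 17 = 24490 - 17 = 24473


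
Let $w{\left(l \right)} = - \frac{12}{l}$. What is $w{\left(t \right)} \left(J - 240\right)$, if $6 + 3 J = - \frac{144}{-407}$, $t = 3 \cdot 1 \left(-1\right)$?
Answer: $- \frac{393784}{407} \approx -967.53$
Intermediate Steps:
$t = -3$ ($t = 3 \left(-1\right) = -3$)
$J = - \frac{766}{407}$ ($J = -2 + \frac{\left(-144\right) \frac{1}{-407}}{3} = -2 + \frac{\left(-144\right) \left(- \frac{1}{407}\right)}{3} = -2 + \frac{1}{3} \cdot \frac{144}{407} = -2 + \frac{48}{407} = - \frac{766}{407} \approx -1.8821$)
$w{\left(t \right)} \left(J - 240\right) = - \frac{12}{-3} \left(- \frac{766}{407} - 240\right) = \left(-12\right) \left(- \frac{1}{3}\right) \left(- \frac{98446}{407}\right) = 4 \left(- \frac{98446}{407}\right) = - \frac{393784}{407}$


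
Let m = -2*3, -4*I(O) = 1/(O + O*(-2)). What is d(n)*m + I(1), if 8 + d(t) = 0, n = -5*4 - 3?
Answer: 193/4 ≈ 48.250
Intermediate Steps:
n = -23 (n = -20 - 3 = -23)
I(O) = 1/(4*O) (I(O) = -1/(4*(O + O*(-2))) = -1/(4*(O - 2*O)) = -(-1/O)/4 = -(-1)/(4*O) = 1/(4*O))
d(t) = -8 (d(t) = -8 + 0 = -8)
m = -6
d(n)*m + I(1) = -8*(-6) + (¼)/1 = 48 + (¼)*1 = 48 + ¼ = 193/4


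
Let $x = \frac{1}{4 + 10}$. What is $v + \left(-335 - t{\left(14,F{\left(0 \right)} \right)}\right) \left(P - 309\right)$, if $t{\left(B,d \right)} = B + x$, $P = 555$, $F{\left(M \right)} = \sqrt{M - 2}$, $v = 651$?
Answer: $- \frac{596544}{7} \approx -85221.0$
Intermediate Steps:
$F{\left(M \right)} = \sqrt{-2 + M}$
$x = \frac{1}{14} \approx 0.071429$
$t{\left(B,d \right)} = \frac{1}{14} + B$ ($t{\left(B,d \right)} = B + \frac{1}{14} = \frac{1}{14} + B$)
$v + \left(-335 - t{\left(14,F{\left(0 \right)} \right)}\right) \left(P - 309\right) = 651 + \left(-335 - \left(\frac{1}{14} + 14\right)\right) \left(555 - 309\right) = 651 + \left(-335 - \frac{197}{14}\right) \left(555 - 309\right) = 651 + \left(-335 - \frac{197}{14}\right) 246 = 651 - \frac{601101}{7} = - \frac{596544}{7}$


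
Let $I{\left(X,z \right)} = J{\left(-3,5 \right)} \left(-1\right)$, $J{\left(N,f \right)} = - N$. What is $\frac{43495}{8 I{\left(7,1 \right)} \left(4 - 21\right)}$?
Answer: $\frac{43495}{408} \approx 106.61$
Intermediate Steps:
$I{\left(X,z \right)} = -3$ ($I{\left(X,z \right)} = \left(-1\right) \left(-3\right) \left(-1\right) = 3 \left(-1\right) = -3$)
$\frac{43495}{8 I{\left(7,1 \right)} \left(4 - 21\right)} = \frac{43495}{8 \left(-3\right) \left(4 - 21\right)} = \frac{43495}{\left(-24\right) \left(-17\right)} = \frac{43495}{408}$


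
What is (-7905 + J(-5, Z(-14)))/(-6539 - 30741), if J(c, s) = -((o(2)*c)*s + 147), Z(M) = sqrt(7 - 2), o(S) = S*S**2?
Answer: 2013/9320 - sqrt(5)/932 ≈ 0.21359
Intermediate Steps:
o(S) = S**3
Z(M) = sqrt(5)
J(c, s) = -147 - 8*c*s (J(c, s) = -((2**3*c)*s + 147) = -((8*c)*s + 147) = -(8*c*s + 147) = -(147 + 8*c*s) = -147 - 8*c*s)
(-7905 + J(-5, Z(-14)))/(-6539 - 30741) = (-7905 + (-147 - 8*(-5)*sqrt(5)))/(-6539 - 30741) = (-7905 + (-147 + 40*sqrt(5)))/(-37280) = (-8052 + 40*sqrt(5))*(-1/37280) = 2013/9320 - sqrt(5)/932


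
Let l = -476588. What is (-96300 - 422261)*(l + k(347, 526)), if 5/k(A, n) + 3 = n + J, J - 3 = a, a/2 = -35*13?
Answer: 94901743342117/384 ≈ 2.4714e+11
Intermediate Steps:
a = -910 (a = 2*(-35*13) = 2*(-455) = -910)
J = -907 (J = 3 - 910 = -907)
k(A, n) = 5/(-910 + n) (k(A, n) = 5/(-3 + (n - 907)) = 5/(-3 + (-907 + n)) = 5/(-910 + n))
(-96300 - 422261)*(l + k(347, 526)) = (-96300 - 422261)*(-476588 + 5/(-910 + 526)) = -518561*(-476588 + 5/(-384)) = -518561*(-476588 + 5*(-1/384)) = -518561*(-476588 - 5/384) = -518561*(-183009797/384) = 94901743342117/384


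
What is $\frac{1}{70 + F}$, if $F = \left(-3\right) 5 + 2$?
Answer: $\frac{1}{57} \approx 0.017544$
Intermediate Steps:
$F = -13$ ($F = -15 + 2 = -13$)
$\frac{1}{70 + F} = \frac{1}{70 - 13} = \frac{1}{57}$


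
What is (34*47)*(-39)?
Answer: -62322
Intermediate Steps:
(34*47)*(-39) = 1598*(-39) = -62322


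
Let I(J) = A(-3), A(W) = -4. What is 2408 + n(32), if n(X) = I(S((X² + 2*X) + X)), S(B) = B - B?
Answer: 2404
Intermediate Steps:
S(B) = 0
I(J) = -4
n(X) = -4
2408 + n(32) = 2408 - 4 = 2404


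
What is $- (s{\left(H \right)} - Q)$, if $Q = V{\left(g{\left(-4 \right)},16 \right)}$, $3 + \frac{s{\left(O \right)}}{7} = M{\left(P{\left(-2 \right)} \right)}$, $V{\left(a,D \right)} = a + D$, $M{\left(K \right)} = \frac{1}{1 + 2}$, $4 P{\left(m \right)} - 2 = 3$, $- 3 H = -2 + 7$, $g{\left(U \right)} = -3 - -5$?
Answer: $\frac{110}{3} \approx 36.667$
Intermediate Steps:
$g{\left(U \right)} = 2$ ($g{\left(U \right)} = -3 + 5 = 2$)
$H = - \frac{5}{3}$ ($H = - \frac{-2 + 7}{3} = \left(- \frac{1}{3}\right) 5 = - \frac{5}{3} \approx -1.6667$)
$P{\left(m \right)} = \frac{5}{4}$ ($P{\left(m \right)} = \frac{1}{2} + \frac{1}{4} \cdot 3 = \frac{1}{2} + \frac{3}{4} = \frac{5}{4}$)
$M{\left(K \right)} = \frac{1}{3}$
$V{\left(a,D \right)} = D + a$
$s{\left(O \right)} = - \frac{56}{3}$ ($s{\left(O \right)} = -21 + 7 \cdot \frac{1}{3} = -21 + \frac{7}{3} = - \frac{56}{3}$)
$Q = 18$ ($Q = 16 + 2 = 18$)
$- (s{\left(H \right)} - Q) = - (- \frac{56}{3} - 18) = \left(-1\right) \left(- \frac{110}{3}\right) = \frac{110}{3}$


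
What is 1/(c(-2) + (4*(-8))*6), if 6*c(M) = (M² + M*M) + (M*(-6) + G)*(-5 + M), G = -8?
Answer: -3/586 ≈ -0.0051195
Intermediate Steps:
c(M) = M²/3 + (-8 - 6*M)*(-5 + M)/6 (c(M) = ((M² + M*M) + (M*(-6) - 8)*(-5 + M))/6 = ((M² + M²) + (-6*M - 8)*(-5 + M))/6 = (2*M² + (-8 - 6*M)*(-5 + M))/6 = M²/3 + (-8 - 6*M)*(-5 + M)/6)
1/(c(-2) + (4*(-8))*6) = 1/((20/3 - ⅔*(-2)² + (11/3)*(-2)) + (4*(-8))*6) = 1/((20/3 - ⅔*4 - 22/3) - 32*6) = 1/((20/3 - 8/3 - 22/3) - 192) = 1/(-10/3 - 192) = 1/(-586/3) = -3/586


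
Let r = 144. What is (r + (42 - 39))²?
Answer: 21609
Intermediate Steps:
(r + (42 - 39))² = (144 + (42 - 39))² = (144 + 3)² = 147² = 21609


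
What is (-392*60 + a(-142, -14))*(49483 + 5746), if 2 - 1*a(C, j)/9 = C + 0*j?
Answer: -1227409296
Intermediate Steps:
a(C, j) = 18 - 9*C (a(C, j) = 18 - 9*(C + 0*j) = 18 - 9*(C + 0) = 18 - 9*C)
(-392*60 + a(-142, -14))*(49483 + 5746) = (-392*60 + (18 - 9*(-142)))*(49483 + 5746) = (-23520 + (18 + 1278))*55229 = (-23520 + 1296)*55229 = -22224*55229 = -1227409296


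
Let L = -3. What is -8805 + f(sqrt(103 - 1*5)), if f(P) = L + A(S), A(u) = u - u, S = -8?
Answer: -8808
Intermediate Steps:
A(u) = 0
f(P) = -3 (f(P) = -3 + 0 = -3)
-8805 + f(sqrt(103 - 1*5)) = -8805 - 3 = -8808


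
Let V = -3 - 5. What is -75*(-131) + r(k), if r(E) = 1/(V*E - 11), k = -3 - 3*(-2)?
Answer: 343874/35 ≈ 9825.0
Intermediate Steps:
V = -8
k = 3 (k = -3 + 6 = 3)
r(E) = 1/(-11 - 8*E) (r(E) = 1/(-8*E - 11) = 1/(-11 - 8*E))
-75*(-131) + r(k) = -75*(-131) + 1/(-11 - 8*3) = 9825 + 1/(-11 - 24) = 9825 + 1/(-35) = 9825 - 1/35 = 343874/35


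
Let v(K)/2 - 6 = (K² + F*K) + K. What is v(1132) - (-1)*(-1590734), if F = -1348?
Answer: -2077482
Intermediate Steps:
v(K) = 12 - 2694*K + 2*K² (v(K) = 12 + 2*((K² - 1348*K) + K) = 12 + 2*(K² - 1347*K) = 12 + (-2694*K + 2*K²) = 12 - 2694*K + 2*K²)
v(1132) - (-1)*(-1590734) = (12 - 2694*1132 + 2*1132²) - (-1)*(-1590734) = (12 - 3049608 + 2*1281424) - 1*1590734 = (12 - 3049608 + 2562848) - 1590734 = -486748 - 1590734 = -2077482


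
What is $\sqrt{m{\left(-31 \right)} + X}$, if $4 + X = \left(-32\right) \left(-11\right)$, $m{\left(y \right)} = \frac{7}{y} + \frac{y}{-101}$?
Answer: $\frac{\sqrt{3412295302}}{3131} \approx 18.657$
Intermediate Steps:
$m{\left(y \right)} = \frac{7}{y} - \frac{y}{101}$ ($m{\left(y \right)} = \frac{7}{y} + y \left(- \frac{1}{101}\right) = \frac{7}{y} - \frac{y}{101}$)
$X = 348$ ($X = -4 - -352 = -4 + 352 = 348$)
$\sqrt{m{\left(-31 \right)} + X} = \sqrt{\left(\frac{7}{-31} - - \frac{31}{101}\right) + 348} = \sqrt{\left(7 \left(- \frac{1}{31}\right) + \frac{31}{101}\right) + 348} = \sqrt{\left(- \frac{7}{31} + \frac{31}{101}\right) + 348} = \sqrt{\frac{254}{3131} + 348} = \sqrt{\frac{1089842}{3131}} = \frac{\sqrt{3412295302}}{3131}$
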